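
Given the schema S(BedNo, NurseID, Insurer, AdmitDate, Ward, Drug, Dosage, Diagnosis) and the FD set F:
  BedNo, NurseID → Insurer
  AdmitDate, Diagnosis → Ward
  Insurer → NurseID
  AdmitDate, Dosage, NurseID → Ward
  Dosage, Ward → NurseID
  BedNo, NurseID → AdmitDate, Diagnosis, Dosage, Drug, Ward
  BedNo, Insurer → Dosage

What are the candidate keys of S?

No FD produces {BedNo}, so it must be in every candidate key.
{BedNo, Insurer}⁺ = {AdmitDate, BedNo, Diagnosis, Dosage, Drug, Insurer, NurseID, Ward} — all of the relation — so {BedNo, Insurer} is a candidate key.
{BedNo, NurseID}⁺ = {AdmitDate, BedNo, Diagnosis, Dosage, Drug, Insurer, NurseID, Ward} — all of the relation — so {BedNo, NurseID} is a candidate key.
{BedNo, Dosage, Ward}⁺ = {AdmitDate, BedNo, Diagnosis, Dosage, Drug, Insurer, NurseID, Ward} — all of the relation — so {BedNo, Dosage, Ward} is a candidate key.
{AdmitDate, BedNo, Diagnosis, Dosage}⁺ = {AdmitDate, BedNo, Diagnosis, Dosage, Drug, Insurer, NurseID, Ward} — all of the relation — so {AdmitDate, BedNo, Diagnosis, Dosage} is a candidate key.
Any other superkey properly contains one of these, so there are no further candidate keys.

{AdmitDate, BedNo, Diagnosis, Dosage}, {BedNo, Dosage, Ward}, {BedNo, Insurer}, {BedNo, NurseID}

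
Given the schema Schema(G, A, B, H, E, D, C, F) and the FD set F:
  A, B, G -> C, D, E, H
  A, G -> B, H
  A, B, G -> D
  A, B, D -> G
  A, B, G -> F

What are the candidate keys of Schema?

No FD produces {A}, so it must be in every candidate key.
{A, G} is a candidate key since {A, G}⁺ = {A, B, C, D, E, F, G, H} covers every attribute.
{A, B, D} is a candidate key since {A, B, D}⁺ = {A, B, C, D, E, F, G, H} covers every attribute.
No proper subset of any of these is a key, and no other minimal superkey exists.

{A, B, D}, {A, G}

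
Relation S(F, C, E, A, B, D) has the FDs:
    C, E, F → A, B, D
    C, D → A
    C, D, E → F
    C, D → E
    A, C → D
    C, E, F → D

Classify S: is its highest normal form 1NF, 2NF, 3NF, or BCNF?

Candidate keys: {A, C}, {C, D}, {C, E, F}. Prime attributes: {A, C, D, E, F}.
Each dependency's left side is a superkey — BCNF holds.

BCNF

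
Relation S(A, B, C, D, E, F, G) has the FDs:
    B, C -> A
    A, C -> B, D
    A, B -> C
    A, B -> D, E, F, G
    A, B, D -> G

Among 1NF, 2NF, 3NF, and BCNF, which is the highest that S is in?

BCNF

Candidate keys: {A, B}, {A, C}, {B, C}. Prime attributes: {A, B, C}.
Each dependency's left side is a superkey — BCNF holds.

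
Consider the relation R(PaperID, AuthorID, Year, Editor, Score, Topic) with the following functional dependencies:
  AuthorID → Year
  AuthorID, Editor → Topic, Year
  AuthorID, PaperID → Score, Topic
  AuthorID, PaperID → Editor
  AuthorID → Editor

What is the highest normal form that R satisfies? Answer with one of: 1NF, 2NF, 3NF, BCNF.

1NF

Candidate key: {AuthorID, PaperID}. Prime attributes: {AuthorID, PaperID}.
AuthorID → Year breaks BCNF: {AuthorID}⁺ = {AuthorID, Editor, Topic, Year}, so {AuthorID} is not a superkey.
Because {Year} is non-prime and the left side of AuthorID → Year is not a superkey, the relation is not in 3NF.
{AuthorID} is a proper subset of the key {AuthorID, PaperID}, and {AuthorID}⁺ contains the non-prime attributes {Editor, Topic, Year} — a partial dependency, so 2NF is violated.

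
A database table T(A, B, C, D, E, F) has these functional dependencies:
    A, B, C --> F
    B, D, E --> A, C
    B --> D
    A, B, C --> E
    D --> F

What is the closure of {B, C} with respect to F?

Start with {B, C}.
B --> D applies; add {D} → now {B, C, D}.
D --> F applies; add {F} → now {B, C, D, F}.
No further FD applies.

{B, C, D, F}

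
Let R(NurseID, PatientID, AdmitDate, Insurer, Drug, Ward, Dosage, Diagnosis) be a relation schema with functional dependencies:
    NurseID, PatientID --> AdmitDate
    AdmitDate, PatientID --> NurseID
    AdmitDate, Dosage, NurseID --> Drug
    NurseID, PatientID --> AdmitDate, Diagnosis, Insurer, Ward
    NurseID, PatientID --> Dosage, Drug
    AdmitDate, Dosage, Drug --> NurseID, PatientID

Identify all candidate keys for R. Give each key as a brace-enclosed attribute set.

{AdmitDate, Dosage, Drug}, {AdmitDate, Dosage, NurseID}, {AdmitDate, PatientID}, {NurseID, PatientID}

{AdmitDate, PatientID}⁺ = {AdmitDate, Diagnosis, Dosage, Drug, Insurer, NurseID, PatientID, Ward} — all of the relation — so {AdmitDate, PatientID} is a candidate key.
{NurseID, PatientID}⁺ = {AdmitDate, Diagnosis, Dosage, Drug, Insurer, NurseID, PatientID, Ward} — all of the relation — so {NurseID, PatientID} is a candidate key.
{AdmitDate, Dosage, Drug}⁺ = {AdmitDate, Diagnosis, Dosage, Drug, Insurer, NurseID, PatientID, Ward} — all of the relation — so {AdmitDate, Dosage, Drug} is a candidate key.
{AdmitDate, Dosage, NurseID}⁺ = {AdmitDate, Diagnosis, Dosage, Drug, Insurer, NurseID, PatientID, Ward} — all of the relation — so {AdmitDate, Dosage, NurseID} is a candidate key.
No proper subset of any of these is a key, and no other minimal superkey exists.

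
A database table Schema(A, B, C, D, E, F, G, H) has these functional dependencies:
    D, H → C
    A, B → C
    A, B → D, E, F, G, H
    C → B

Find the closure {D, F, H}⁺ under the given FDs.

Start with {D, F, H}.
D, H → C applies; add {C} → now {C, D, F, H}.
C → B applies; add {B} → now {B, C, D, F, H}.
No further FD applies.

{B, C, D, F, H}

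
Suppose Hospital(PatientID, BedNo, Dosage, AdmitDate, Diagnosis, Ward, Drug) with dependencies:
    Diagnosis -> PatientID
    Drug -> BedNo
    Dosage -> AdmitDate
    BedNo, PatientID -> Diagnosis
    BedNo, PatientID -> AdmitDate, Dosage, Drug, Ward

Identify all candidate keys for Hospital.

{BedNo, Diagnosis}, {BedNo, PatientID}, {Diagnosis, Drug}, {Drug, PatientID}

{BedNo, Diagnosis}⁺ = {AdmitDate, BedNo, Diagnosis, Dosage, Drug, PatientID, Ward} — all of the relation — so {BedNo, Diagnosis} is a candidate key.
{BedNo, PatientID}⁺ = {AdmitDate, BedNo, Diagnosis, Dosage, Drug, PatientID, Ward} — all of the relation — so {BedNo, PatientID} is a candidate key.
{Diagnosis, Drug}⁺ = {AdmitDate, BedNo, Diagnosis, Dosage, Drug, PatientID, Ward} — all of the relation — so {Diagnosis, Drug} is a candidate key.
{Drug, PatientID}⁺ = {AdmitDate, BedNo, Diagnosis, Dosage, Drug, PatientID, Ward} — all of the relation — so {Drug, PatientID} is a candidate key.
No proper subset of any of these is a key, and no other minimal superkey exists.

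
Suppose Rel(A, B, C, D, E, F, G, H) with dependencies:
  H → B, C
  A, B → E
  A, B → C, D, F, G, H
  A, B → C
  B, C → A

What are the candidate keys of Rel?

{H}⁺ = {A, B, C, D, E, F, G, H} — all of the relation — so {H} is a candidate key.
{A, B}⁺ = {A, B, C, D, E, F, G, H} — all of the relation — so {A, B} is a candidate key.
{B, C}⁺ = {A, B, C, D, E, F, G, H} — all of the relation — so {B, C} is a candidate key.
These are minimal and exhaustive — every other superkey contains one of them.

{A, B}, {B, C}, {H}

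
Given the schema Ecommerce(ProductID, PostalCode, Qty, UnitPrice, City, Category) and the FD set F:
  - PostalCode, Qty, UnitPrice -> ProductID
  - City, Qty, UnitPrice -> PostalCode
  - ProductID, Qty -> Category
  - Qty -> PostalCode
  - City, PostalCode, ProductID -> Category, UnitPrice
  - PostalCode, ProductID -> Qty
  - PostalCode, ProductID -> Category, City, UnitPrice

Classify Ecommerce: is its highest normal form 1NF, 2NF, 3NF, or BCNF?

3NF

Candidate keys: {PostalCode, ProductID}, {ProductID, Qty}, {Qty, UnitPrice}. Prime attributes: {PostalCode, ProductID, Qty, UnitPrice}.
For Qty -> PostalCode we have {Qty}⁺ = {PostalCode, Qty}; {Qty} is not a superkey, so BCNF fails.
But every attribute on its right side ({PostalCode}) is prime, and the same holds for every other non-superkey FD, so 3NF still holds.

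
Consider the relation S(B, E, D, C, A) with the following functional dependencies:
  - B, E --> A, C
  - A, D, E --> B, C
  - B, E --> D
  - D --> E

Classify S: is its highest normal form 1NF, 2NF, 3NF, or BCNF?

3NF

Candidate keys: {A, D}, {B, D}, {B, E}. Prime attributes: {A, B, D, E}.
D --> E breaks BCNF: {D}⁺ = {D, E}, so {D} is not a superkey.
Since {E} ⊆ prime attributes and every other non-superkey FD also has a prime right side, the schema is in 3NF.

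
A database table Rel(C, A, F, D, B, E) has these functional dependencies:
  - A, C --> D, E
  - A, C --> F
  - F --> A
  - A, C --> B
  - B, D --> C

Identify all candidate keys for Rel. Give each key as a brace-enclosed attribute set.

{A, C}⁺ = {A, B, C, D, E, F} — all of the relation — so {A, C} is a candidate key.
{C, F}⁺ = {A, B, C, D, E, F} — all of the relation — so {C, F} is a candidate key.
{A, B, D}⁺ = {A, B, C, D, E, F} — all of the relation — so {A, B, D} is a candidate key.
{B, D, F}⁺ = {A, B, C, D, E, F} — all of the relation — so {B, D, F} is a candidate key.
No proper subset of any of these is a key, and no other minimal superkey exists.

{A, B, D}, {A, C}, {B, D, F}, {C, F}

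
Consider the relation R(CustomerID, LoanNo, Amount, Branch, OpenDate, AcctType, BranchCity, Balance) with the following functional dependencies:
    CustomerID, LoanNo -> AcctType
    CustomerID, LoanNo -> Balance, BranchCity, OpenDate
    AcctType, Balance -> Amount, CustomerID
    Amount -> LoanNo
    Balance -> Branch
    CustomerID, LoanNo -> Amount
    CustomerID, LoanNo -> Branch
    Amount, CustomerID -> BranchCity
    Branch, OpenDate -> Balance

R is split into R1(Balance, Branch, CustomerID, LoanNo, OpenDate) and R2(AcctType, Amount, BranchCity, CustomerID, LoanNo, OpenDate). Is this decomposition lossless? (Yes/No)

Yes

R1 ∩ R2 = {CustomerID, LoanNo, OpenDate}; its closure under F is {AcctType, Amount, Balance, Branch, BranchCity, CustomerID, LoanNo, OpenDate}.
Since R1 ⊆ {AcctType, Amount, Balance, Branch, BranchCity, CustomerID, LoanNo, OpenDate}, the intersection is a superkey of R1; the decomposition is lossless.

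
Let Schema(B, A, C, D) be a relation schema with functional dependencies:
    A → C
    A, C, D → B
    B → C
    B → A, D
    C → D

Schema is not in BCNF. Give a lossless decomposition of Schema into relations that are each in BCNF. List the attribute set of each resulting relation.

{A, B, C}; {C, D}

Candidate keys of the original relation: {A}, {B}.
{A, B, C, D}: {C} determines {C, D} here but is not a superkey — split on C → D, giving {C, D} and {A, B, C}.
{C, D}: every determinant is a superkey — BCNF.
{A, B, C}: every determinant is a superkey — BCNF.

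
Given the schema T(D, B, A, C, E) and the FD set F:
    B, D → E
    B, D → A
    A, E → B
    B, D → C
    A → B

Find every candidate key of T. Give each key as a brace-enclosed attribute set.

Attributes never on any right-hand side: {D} — every candidate key must contain it.
{A, D} is a candidate key since {A, D}⁺ = {A, B, C, D, E} covers every attribute.
{B, D} is a candidate key since {B, D}⁺ = {A, B, C, D, E} covers every attribute.
These are minimal and exhaustive — every other superkey contains one of them.

{A, D}, {B, D}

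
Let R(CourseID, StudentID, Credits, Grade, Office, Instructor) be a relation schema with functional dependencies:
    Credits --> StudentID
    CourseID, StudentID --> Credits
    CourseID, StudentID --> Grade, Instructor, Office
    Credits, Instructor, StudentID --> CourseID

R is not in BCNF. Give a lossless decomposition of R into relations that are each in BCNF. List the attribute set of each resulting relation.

{CourseID, Credits, Grade, Instructor, Office}; {Credits, StudentID}

Candidate keys of the original relation: {CourseID, Credits}, {CourseID, StudentID}, {Credits, Instructor}.
Within {CourseID, Credits, Grade, Instructor, Office, StudentID}: {Credits}⁺ ∩ {CourseID, Credits, Grade, Instructor, Office, StudentID} = {Credits, StudentID}, not the whole set, so Credits --> StudentID violates BCNF; decompose into {Credits, StudentID} and {CourseID, Credits, Grade, Instructor, Office}.
{Credits, StudentID} is in BCNF.
{CourseID, Credits, Grade, Instructor, Office} is in BCNF.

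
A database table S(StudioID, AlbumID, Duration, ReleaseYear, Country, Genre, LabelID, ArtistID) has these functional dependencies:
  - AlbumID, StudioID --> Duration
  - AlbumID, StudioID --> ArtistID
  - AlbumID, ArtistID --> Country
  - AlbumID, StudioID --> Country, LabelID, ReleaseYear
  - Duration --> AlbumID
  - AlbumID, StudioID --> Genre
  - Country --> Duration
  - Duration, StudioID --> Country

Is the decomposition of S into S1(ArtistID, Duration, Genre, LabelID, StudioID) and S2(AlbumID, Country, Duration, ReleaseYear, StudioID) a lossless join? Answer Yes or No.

Yes

S1 ∩ S2 = {Duration, StudioID}; its closure under F is {AlbumID, ArtistID, Country, Duration, Genre, LabelID, ReleaseYear, StudioID}.
This includes all of S1, so the common attributes are a superkey of S1 — the join is lossless.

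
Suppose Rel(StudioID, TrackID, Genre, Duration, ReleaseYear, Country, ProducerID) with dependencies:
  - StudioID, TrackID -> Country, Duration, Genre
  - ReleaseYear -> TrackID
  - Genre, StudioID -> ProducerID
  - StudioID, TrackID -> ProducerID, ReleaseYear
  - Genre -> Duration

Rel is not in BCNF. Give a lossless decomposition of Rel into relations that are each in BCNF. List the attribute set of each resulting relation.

{Country, Genre, ReleaseYear, StudioID}; {Duration, Genre}; {Genre, ProducerID, StudioID}; {ReleaseYear, TrackID}

Candidate keys of the original relation: {ReleaseYear, StudioID}, {StudioID, TrackID}.
In {Country, Duration, Genre, ProducerID, ReleaseYear, StudioID, TrackID}, {ReleaseYear} is not a superkey ({ReleaseYear}⁺ restricted to this set is {ReleaseYear, TrackID}), so split on ReleaseYear -> TrackID into {ReleaseYear, TrackID} and {Country, Duration, Genre, ProducerID, ReleaseYear, StudioID}.
{ReleaseYear, TrackID} has no BCNF violation.
In {Country, Duration, Genre, ProducerID, ReleaseYear, StudioID}, {Genre, StudioID} is not a superkey ({Genre, StudioID}⁺ restricted to this set is {Duration, Genre, ProducerID, StudioID}), so split on Genre, StudioID -> Duration, ProducerID into {Duration, Genre, ProducerID, StudioID} and {Country, Genre, ReleaseYear, StudioID}.
In {Duration, Genre, ProducerID, StudioID}, {Genre} is not a superkey ({Genre}⁺ restricted to this set is {Duration, Genre}), so split on Genre -> Duration into {Duration, Genre} and {Genre, ProducerID, StudioID}.
{Duration, Genre} has no BCNF violation.
{Genre, ProducerID, StudioID} has no BCNF violation.
{Country, Genre, ReleaseYear, StudioID} has no BCNF violation.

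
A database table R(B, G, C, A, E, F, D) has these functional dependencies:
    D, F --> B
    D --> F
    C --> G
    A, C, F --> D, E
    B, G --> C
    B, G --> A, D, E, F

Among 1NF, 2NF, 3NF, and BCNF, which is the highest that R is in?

3NF

Candidate keys: {A, C, F}, {B, C}, {B, G}, {C, D}, {D, G}. Prime attributes: {A, B, C, D, F, G}.
For D, F --> B we have {D, F}⁺ = {B, D, F}; {D, F} is not a superkey, so BCNF fails.
Since {B} ⊆ prime attributes and every other non-superkey FD also has a prime right side, the schema is in 3NF.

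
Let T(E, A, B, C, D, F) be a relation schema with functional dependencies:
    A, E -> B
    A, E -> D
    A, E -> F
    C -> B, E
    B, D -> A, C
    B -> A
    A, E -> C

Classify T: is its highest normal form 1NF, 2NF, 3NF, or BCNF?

Candidate keys: {A, E}, {B, D}, {B, E}, {C}. Prime attributes: {A, B, C, D, E}.
B -> A: {B}⁺ = {A, B}, which is not all of the attributes, so the left side is not a superkey — BCNF is violated.
But every attribute on its right side ({A}) is prime, and the same holds for every other non-superkey FD, so 3NF still holds.

3NF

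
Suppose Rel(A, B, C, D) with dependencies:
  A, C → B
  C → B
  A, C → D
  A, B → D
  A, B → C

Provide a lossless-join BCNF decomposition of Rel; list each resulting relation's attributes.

{A, C, D}; {B, C}

Candidate keys of the original relation: {A, B}, {A, C}.
In {A, B, C, D}, {C} is not a superkey ({C}⁺ restricted to this set is {B, C}), so split on C → B into {B, C} and {A, C, D}.
{B, C} is in BCNF.
{A, C, D} is in BCNF.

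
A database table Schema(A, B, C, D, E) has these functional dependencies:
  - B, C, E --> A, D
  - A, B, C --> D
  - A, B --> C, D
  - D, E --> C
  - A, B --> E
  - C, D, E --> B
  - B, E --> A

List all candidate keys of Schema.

{A, B}, {B, E}, {D, E}

{A, B} is a candidate key since {A, B}⁺ = {A, B, C, D, E} covers every attribute.
{B, E} is a candidate key since {B, E}⁺ = {A, B, C, D, E} covers every attribute.
{D, E} is a candidate key since {D, E}⁺ = {A, B, C, D, E} covers every attribute.
These are minimal and exhaustive — every other superkey contains one of them.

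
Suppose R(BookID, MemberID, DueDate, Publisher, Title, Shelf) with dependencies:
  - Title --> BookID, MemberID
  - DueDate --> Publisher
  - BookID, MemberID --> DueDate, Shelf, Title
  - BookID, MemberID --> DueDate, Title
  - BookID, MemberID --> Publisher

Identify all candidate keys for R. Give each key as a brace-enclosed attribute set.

{Title}⁺ = {BookID, DueDate, MemberID, Publisher, Shelf, Title} — all of the relation — so {Title} is a candidate key.
{BookID, MemberID}⁺ = {BookID, DueDate, MemberID, Publisher, Shelf, Title} — all of the relation — so {BookID, MemberID} is a candidate key.
Any other superkey properly contains one of these, so there are no further candidate keys.

{BookID, MemberID}, {Title}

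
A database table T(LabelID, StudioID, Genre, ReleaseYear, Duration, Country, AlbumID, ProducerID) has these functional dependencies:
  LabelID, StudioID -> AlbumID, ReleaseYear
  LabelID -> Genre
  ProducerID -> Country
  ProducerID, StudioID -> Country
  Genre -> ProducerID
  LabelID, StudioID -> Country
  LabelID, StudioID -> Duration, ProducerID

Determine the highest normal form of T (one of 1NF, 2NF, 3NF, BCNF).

1NF

Candidate key: {LabelID, StudioID}. Prime attributes: {LabelID, StudioID}.
LabelID -> Genre: {LabelID}⁺ = {Country, Genre, LabelID, ProducerID}, which is not all of the attributes, so the left side is not a superkey — BCNF is violated.
Because {Genre} is non-prime and the left side of LabelID -> Genre is not a superkey, the relation is not in 3NF.
{LabelID} is a proper subset of the key {LabelID, StudioID}, and {LabelID}⁺ contains the non-prime attributes {Country, Genre, ProducerID} — a partial dependency, so 2NF is violated.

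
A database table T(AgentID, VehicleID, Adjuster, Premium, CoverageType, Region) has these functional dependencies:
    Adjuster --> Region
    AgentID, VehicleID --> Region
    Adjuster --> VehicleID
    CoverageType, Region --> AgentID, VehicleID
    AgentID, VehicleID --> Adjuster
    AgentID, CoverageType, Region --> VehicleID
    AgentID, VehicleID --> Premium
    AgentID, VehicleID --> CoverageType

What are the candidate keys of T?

{Adjuster, AgentID}, {Adjuster, CoverageType}, {AgentID, VehicleID}, {CoverageType, Region}

{Adjuster, AgentID}⁺ = {Adjuster, AgentID, CoverageType, Premium, Region, VehicleID}, which is every attribute, so {Adjuster, AgentID} is a candidate key.
{Adjuster, CoverageType}⁺ = {Adjuster, AgentID, CoverageType, Premium, Region, VehicleID}, which is every attribute, so {Adjuster, CoverageType} is a candidate key.
{AgentID, VehicleID}⁺ = {Adjuster, AgentID, CoverageType, Premium, Region, VehicleID}, which is every attribute, so {AgentID, VehicleID} is a candidate key.
{CoverageType, Region}⁺ = {Adjuster, AgentID, CoverageType, Premium, Region, VehicleID}, which is every attribute, so {CoverageType, Region} is a candidate key.
No proper subset of any of these is a key, and no other minimal superkey exists.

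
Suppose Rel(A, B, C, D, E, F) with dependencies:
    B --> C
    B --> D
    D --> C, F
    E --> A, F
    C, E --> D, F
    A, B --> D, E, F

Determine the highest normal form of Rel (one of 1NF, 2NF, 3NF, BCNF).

Candidate keys: {A, B}, {B, E}. Prime attributes: {A, B, E}.
For B --> C we have {B}⁺ = {B, C, D, F}; {B} is not a superkey, so BCNF fails.
B --> C determines the non-prime attribute {C} from a non-superkey — 3NF is violated.
The proper key subset {B} of {A, B} determines non-prime {C, D, F}, so the relation is not even in 2NF.

1NF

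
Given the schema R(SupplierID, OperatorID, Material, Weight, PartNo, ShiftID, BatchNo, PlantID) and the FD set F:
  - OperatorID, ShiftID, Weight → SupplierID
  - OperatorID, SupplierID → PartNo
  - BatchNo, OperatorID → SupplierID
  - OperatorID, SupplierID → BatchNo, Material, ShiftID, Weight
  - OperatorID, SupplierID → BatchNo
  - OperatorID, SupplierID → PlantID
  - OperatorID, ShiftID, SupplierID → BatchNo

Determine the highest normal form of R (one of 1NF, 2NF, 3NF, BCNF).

BCNF

Candidate keys: {BatchNo, OperatorID}, {OperatorID, ShiftID, Weight}, {OperatorID, SupplierID}. Prime attributes: {BatchNo, OperatorID, ShiftID, SupplierID, Weight}.
The left-hand side of every FD is a superkey, so BCNF is satisfied.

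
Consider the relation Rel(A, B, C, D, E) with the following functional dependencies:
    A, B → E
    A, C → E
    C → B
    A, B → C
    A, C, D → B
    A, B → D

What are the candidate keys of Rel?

Attributes never on any right-hand side: {A} — every candidate key must contain it.
Closure of {A, B} is {A, B, C, D, E}, the whole schema; {A, B} is a candidate key.
Closure of {A, C} is {A, B, C, D, E}, the whole schema; {A, C} is a candidate key.
No proper subset of any of these is a key, and no other minimal superkey exists.

{A, B}, {A, C}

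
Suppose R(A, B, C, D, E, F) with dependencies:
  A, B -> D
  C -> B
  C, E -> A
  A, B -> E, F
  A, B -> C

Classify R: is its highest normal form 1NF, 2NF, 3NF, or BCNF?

Candidate keys: {A, B}, {A, C}, {C, E}. Prime attributes: {A, B, C, E}.
C -> B breaks BCNF: {C}⁺ = {B, C}, so {C} is not a superkey.
Its right-hand attributes {B} are all prime, as are those of every other non-superkey FD — the relation is in 3NF.

3NF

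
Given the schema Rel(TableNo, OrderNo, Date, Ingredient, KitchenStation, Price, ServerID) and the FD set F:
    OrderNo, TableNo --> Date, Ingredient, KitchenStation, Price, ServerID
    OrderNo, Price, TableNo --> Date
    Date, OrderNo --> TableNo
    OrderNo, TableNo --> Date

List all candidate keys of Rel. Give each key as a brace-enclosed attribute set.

No FD produces {OrderNo}, so it must be in every candidate key.
{Date, OrderNo}⁺ = {Date, Ingredient, KitchenStation, OrderNo, Price, ServerID, TableNo} — all of the relation — so {Date, OrderNo} is a candidate key.
{OrderNo, TableNo}⁺ = {Date, Ingredient, KitchenStation, OrderNo, Price, ServerID, TableNo} — all of the relation — so {OrderNo, TableNo} is a candidate key.
No proper subset of any of these is a key, and no other minimal superkey exists.

{Date, OrderNo}, {OrderNo, TableNo}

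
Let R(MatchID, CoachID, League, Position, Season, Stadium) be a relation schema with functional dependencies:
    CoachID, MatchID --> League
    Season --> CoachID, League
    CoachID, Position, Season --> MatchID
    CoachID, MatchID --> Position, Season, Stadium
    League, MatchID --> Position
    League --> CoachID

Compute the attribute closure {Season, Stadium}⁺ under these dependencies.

Start with {Season, Stadium}.
Season --> CoachID, League applies; add {CoachID, League} → now {CoachID, League, Season, Stadium}.
No further FD applies.

{CoachID, League, Season, Stadium}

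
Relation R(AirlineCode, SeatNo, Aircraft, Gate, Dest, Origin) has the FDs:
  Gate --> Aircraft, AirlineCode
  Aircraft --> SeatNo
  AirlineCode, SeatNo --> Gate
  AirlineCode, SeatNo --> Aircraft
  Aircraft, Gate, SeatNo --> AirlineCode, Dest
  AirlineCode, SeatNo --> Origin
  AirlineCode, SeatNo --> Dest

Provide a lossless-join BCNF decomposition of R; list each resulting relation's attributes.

Candidate keys of the original relation: {Aircraft, AirlineCode}, {AirlineCode, SeatNo}, {Gate}.
{Aircraft, AirlineCode, Dest, Gate, Origin, SeatNo}: {Aircraft} determines {Aircraft, SeatNo} here but is not a superkey — split on Aircraft --> SeatNo, giving {Aircraft, SeatNo} and {Aircraft, AirlineCode, Dest, Gate, Origin}.
{Aircraft, SeatNo} is in BCNF.
{Aircraft, AirlineCode, Dest, Gate, Origin} is in BCNF.

{Aircraft, AirlineCode, Dest, Gate, Origin}; {Aircraft, SeatNo}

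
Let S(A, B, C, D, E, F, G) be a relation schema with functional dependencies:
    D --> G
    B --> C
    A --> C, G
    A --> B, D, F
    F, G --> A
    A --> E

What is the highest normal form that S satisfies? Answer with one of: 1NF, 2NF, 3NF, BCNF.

Candidate keys: {A}, {D, F}, {F, G}. Prime attributes: {A, D, F, G}.
D --> G breaks BCNF: {D}⁺ = {D, G}, so {D} is not a superkey.
B --> C has non-prime {C} on the right and a non-superkey on the left, so 3NF fails.
No non-prime attribute depends on a proper subset of any candidate key, so 2NF holds.

2NF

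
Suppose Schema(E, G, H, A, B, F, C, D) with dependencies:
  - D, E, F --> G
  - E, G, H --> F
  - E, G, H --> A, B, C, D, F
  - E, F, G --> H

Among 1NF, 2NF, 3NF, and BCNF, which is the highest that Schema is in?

BCNF

Candidate keys: {D, E, F}, {E, F, G}, {E, G, H}. Prime attributes: {D, E, F, G, H}.
The left-hand side of every FD is a superkey, so BCNF is satisfied.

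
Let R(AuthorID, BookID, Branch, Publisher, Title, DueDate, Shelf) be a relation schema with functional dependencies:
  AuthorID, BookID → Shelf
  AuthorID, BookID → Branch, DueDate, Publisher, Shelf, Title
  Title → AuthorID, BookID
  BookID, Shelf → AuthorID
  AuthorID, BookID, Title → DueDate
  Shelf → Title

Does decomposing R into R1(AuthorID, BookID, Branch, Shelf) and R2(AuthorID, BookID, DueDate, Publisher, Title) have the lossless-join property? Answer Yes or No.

Yes

Common attributes: {AuthorID, BookID}; their closure is {AuthorID, BookID, Branch, DueDate, Publisher, Shelf, Title}.
Since R1 ⊆ {AuthorID, BookID, Branch, DueDate, Publisher, Shelf, Title}, the intersection is a superkey of R1; the decomposition is lossless.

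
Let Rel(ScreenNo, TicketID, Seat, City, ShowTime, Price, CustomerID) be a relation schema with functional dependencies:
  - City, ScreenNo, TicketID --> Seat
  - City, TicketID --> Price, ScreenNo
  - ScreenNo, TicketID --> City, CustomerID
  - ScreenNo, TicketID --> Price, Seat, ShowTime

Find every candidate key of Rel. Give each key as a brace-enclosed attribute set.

{City, TicketID}, {ScreenNo, TicketID}

{TicketID} never appears on the right of any FD, so every key must include it.
{City, TicketID}⁺ = {City, CustomerID, Price, ScreenNo, Seat, ShowTime, TicketID} — all of the relation — so {City, TicketID} is a candidate key.
{ScreenNo, TicketID}⁺ = {City, CustomerID, Price, ScreenNo, Seat, ShowTime, TicketID} — all of the relation — so {ScreenNo, TicketID} is a candidate key.
These are minimal and exhaustive — every other superkey contains one of them.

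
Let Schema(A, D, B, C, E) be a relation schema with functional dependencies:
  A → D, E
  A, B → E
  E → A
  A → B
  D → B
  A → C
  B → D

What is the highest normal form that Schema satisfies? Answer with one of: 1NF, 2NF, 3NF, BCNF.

Candidate keys: {A}, {E}. Prime attributes: {A, E}.
For D → B we have {D}⁺ = {B, D}; {D} is not a superkey, so BCNF fails.
D → B determines the non-prime attribute {B} from a non-superkey — 3NF is violated.
All keys have size 1, which rules out partial dependencies — 2NF is satisfied.

2NF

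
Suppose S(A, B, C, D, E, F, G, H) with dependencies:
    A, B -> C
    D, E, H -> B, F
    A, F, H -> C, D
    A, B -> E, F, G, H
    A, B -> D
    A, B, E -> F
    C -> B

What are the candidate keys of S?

{A} never appears on the right of any FD, so every key must include it.
{A, B} is a candidate key since {A, B}⁺ = {A, B, C, D, E, F, G, H} covers every attribute.
{A, C} is a candidate key since {A, C}⁺ = {A, B, C, D, E, F, G, H} covers every attribute.
{A, F, H} is a candidate key since {A, F, H}⁺ = {A, B, C, D, E, F, G, H} covers every attribute.
{A, D, E, H} is a candidate key since {A, D, E, H}⁺ = {A, B, C, D, E, F, G, H} covers every attribute.
No proper subset of any of these is a key, and no other minimal superkey exists.

{A, B}, {A, C}, {A, D, E, H}, {A, F, H}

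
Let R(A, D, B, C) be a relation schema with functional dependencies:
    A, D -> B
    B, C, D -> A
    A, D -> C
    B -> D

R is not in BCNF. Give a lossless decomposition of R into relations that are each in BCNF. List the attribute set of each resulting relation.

Candidate keys of the original relation: {A, B}, {A, D}, {B, C}.
{A, B, C, D}: {B} determines {B, D} here but is not a superkey — split on B -> D, giving {B, D} and {A, B, C}.
{B, D}: every determinant is a superkey — BCNF.
{A, B, C}: every determinant is a superkey — BCNF.

{A, B, C}; {B, D}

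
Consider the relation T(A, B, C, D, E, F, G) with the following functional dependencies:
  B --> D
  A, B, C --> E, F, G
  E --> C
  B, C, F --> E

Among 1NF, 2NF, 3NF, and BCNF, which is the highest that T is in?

1NF

Candidate keys: {A, B, C}, {A, B, E}. Prime attributes: {A, B, C, E}.
B --> D breaks BCNF: {B}⁺ = {B, D}, so {B} is not a superkey.
Because {D} is non-prime and the left side of B --> D is not a superkey, the relation is not in 3NF.
The proper key subset {B} of {A, B, C} determines non-prime {D}, so the relation is not even in 2NF.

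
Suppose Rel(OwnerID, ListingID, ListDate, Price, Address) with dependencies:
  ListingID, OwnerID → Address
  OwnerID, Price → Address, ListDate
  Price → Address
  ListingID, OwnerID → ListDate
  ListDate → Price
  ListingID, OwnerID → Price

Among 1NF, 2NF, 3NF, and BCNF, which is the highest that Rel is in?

2NF

Candidate key: {ListingID, OwnerID}. Prime attributes: {ListingID, OwnerID}.
OwnerID, Price → Address, ListDate breaks BCNF: {OwnerID, Price}⁺ = {Address, ListDate, OwnerID, Price}, so {OwnerID, Price} is not a superkey.
OwnerID, Price → Address, ListDate determines the non-prime attributes {Address, ListDate} from a non-superkey — 3NF is violated.
No non-prime attribute depends on a proper subset of any candidate key, so 2NF holds.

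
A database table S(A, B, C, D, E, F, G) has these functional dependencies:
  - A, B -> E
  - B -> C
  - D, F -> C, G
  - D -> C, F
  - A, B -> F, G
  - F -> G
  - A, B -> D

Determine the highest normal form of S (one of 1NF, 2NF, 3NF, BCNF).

1NF

Candidate key: {A, B}. Prime attributes: {A, B}.
B -> C breaks BCNF: {B}⁺ = {B, C}, so {B} is not a superkey.
B -> C determines the non-prime attribute {C} from a non-superkey — 3NF is violated.
Since {B} ⊂ {A, B} and {B}⁺ ⊇ {C} with {C} non-prime, there is a partial dependency; 2NF fails.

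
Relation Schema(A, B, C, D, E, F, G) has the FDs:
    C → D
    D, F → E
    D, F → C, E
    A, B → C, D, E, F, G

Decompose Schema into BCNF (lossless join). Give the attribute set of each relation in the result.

Candidate key of the original relation: {A, B}.
Within {A, B, C, D, E, F, G}: {C}⁺ ∩ {A, B, C, D, E, F, G} = {C, D}, not the whole set, so C → D violates BCNF; decompose into {C, D} and {A, B, C, E, F, G}.
{C, D} has no BCNF violation.
Within {A, B, C, E, F, G}: {C, F}⁺ ∩ {A, B, C, E, F, G} = {C, E, F}, not the whole set, so C, F → E violates BCNF; decompose into {C, E, F} and {A, B, C, F, G}.
{C, E, F} has no BCNF violation.
{A, B, C, F, G} has no BCNF violation.

{A, B, C, F, G}; {C, D}; {C, E, F}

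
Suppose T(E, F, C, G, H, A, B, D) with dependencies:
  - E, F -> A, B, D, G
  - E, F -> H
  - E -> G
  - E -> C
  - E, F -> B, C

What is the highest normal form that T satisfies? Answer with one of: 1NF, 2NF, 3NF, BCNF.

Candidate key: {E, F}. Prime attributes: {E, F}.
E -> G: {E}⁺ = {C, E, G}, which is not all of the attributes, so the left side is not a superkey — BCNF is violated.
Because {G} is non-prime and the left side of E -> G is not a superkey, the relation is not in 3NF.
{E} is a proper subset of the key {E, F}, and {E}⁺ contains the non-prime attributes {C, G} — a partial dependency, so 2NF is violated.

1NF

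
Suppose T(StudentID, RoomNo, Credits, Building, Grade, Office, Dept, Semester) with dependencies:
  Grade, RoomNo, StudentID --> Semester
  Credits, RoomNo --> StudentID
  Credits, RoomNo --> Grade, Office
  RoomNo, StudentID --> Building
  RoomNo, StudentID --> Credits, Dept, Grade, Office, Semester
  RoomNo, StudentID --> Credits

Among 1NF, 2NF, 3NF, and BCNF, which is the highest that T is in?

BCNF

Candidate keys: {Credits, RoomNo}, {RoomNo, StudentID}. Prime attributes: {Credits, RoomNo, StudentID}.
Each dependency's left side is a superkey — BCNF holds.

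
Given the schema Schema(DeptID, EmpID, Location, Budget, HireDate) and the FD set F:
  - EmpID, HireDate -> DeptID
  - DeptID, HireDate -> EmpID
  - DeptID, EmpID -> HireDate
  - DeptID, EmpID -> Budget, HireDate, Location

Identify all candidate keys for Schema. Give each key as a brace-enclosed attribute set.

{DeptID, EmpID}, {DeptID, HireDate}, {EmpID, HireDate}

Closure of {DeptID, EmpID} is {Budget, DeptID, EmpID, HireDate, Location}, the whole schema; {DeptID, EmpID} is a candidate key.
Closure of {DeptID, HireDate} is {Budget, DeptID, EmpID, HireDate, Location}, the whole schema; {DeptID, HireDate} is a candidate key.
Closure of {EmpID, HireDate} is {Budget, DeptID, EmpID, HireDate, Location}, the whole schema; {EmpID, HireDate} is a candidate key.
These are minimal and exhaustive — every other superkey contains one of them.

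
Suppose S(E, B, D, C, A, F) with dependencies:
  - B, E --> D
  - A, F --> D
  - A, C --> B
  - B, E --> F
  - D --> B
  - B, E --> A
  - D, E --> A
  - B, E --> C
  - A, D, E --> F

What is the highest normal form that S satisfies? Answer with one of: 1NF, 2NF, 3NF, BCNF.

3NF

Candidate keys: {A, C, E}, {A, E, F}, {B, E}, {D, E}. Prime attributes: {A, B, C, D, E, F}.
A, F --> D breaks BCNF: {A, F}⁺ = {A, B, D, F}, so {A, F} is not a superkey.
Its right-hand attributes {D} are all prime, as are those of every other non-superkey FD — the relation is in 3NF.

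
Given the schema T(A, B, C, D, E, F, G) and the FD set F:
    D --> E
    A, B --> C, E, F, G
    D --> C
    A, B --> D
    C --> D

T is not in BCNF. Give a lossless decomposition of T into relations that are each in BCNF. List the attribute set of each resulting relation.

{A, B, D, F, G}; {C, D, E}

Candidate key of the original relation: {A, B}.
In {A, B, C, D, E, F, G}, {D} is not a superkey ({D}⁺ restricted to this set is {C, D, E}), so split on D --> C, E into {C, D, E} and {A, B, D, F, G}.
{C, D, E}: every determinant is a superkey — BCNF.
{A, B, D, F, G}: every determinant is a superkey — BCNF.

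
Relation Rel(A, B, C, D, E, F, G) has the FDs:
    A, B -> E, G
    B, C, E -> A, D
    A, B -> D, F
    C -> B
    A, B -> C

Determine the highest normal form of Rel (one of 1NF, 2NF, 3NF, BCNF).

3NF

Candidate keys: {A, B}, {A, C}, {C, E}. Prime attributes: {A, B, C, E}.
For C -> B we have {C}⁺ = {B, C}; {C} is not a superkey, so BCNF fails.
Since {B} ⊆ prime attributes and every other non-superkey FD also has a prime right side, the schema is in 3NF.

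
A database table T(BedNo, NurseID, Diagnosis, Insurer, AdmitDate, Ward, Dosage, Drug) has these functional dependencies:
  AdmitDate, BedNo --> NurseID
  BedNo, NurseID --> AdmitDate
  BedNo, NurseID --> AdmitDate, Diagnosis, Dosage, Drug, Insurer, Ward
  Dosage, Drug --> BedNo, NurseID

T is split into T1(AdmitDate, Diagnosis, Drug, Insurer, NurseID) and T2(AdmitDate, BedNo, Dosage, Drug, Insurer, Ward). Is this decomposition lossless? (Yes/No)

No

Common attributes: {AdmitDate, Drug, Insurer}; their closure is {AdmitDate, Drug, Insurer}.
The closure covers neither T1 nor T2 entirely; the join is not lossless.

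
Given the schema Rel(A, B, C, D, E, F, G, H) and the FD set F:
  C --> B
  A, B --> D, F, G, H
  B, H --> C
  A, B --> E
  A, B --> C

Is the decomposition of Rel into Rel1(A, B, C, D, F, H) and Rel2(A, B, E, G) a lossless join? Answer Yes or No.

Yes

Rel1 ∩ Rel2 = {A, B}; its closure under F is {A, B, C, D, E, F, G, H}.
Rel1 is contained in that closure, so Rel1 ∩ Rel2 --> Rel1 holds and the join is lossless.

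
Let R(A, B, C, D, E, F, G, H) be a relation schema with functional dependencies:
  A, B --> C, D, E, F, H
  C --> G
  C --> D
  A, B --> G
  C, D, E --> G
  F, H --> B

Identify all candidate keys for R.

Attributes never on any right-hand side: {A} — every candidate key must contain it.
{A, B}⁺ = {A, B, C, D, E, F, G, H} — all of the relation — so {A, B} is a candidate key.
{A, F, H}⁺ = {A, B, C, D, E, F, G, H} — all of the relation — so {A, F, H} is a candidate key.
These are minimal and exhaustive — every other superkey contains one of them.

{A, B}, {A, F, H}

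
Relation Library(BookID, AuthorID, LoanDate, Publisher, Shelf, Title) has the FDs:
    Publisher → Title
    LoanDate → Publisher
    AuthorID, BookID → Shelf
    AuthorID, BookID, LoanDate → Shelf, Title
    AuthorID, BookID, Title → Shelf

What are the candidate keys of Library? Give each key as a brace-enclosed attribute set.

Attributes never on any right-hand side: {AuthorID, BookID, LoanDate} — every candidate key must contain all of them.
{AuthorID, BookID, LoanDate}⁺ = {AuthorID, BookID, LoanDate, Publisher, Shelf, Title} — all of the relation — so {AuthorID, BookID, LoanDate} is a candidate key.
Every other attribute set either contains this one or has a smaller closure.

{AuthorID, BookID, LoanDate}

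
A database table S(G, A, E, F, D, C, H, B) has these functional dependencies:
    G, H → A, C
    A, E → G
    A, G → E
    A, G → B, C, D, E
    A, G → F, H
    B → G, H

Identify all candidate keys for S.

{A, E}, {A, G}, {B}, {G, H}

Closure of {B} is {A, B, C, D, E, F, G, H}, the whole schema; {B} is a candidate key.
Closure of {A, E} is {A, B, C, D, E, F, G, H}, the whole schema; {A, E} is a candidate key.
Closure of {A, G} is {A, B, C, D, E, F, G, H}, the whole schema; {A, G} is a candidate key.
Closure of {G, H} is {A, B, C, D, E, F, G, H}, the whole schema; {G, H} is a candidate key.
No proper subset of any of these is a key, and no other minimal superkey exists.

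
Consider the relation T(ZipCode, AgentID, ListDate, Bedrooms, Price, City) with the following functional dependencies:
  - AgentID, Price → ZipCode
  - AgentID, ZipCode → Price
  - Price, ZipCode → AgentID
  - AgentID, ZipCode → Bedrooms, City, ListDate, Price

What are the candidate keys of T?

{AgentID, Price}, {AgentID, ZipCode}, {Price, ZipCode}

{AgentID, Price}⁺ = {AgentID, Bedrooms, City, ListDate, Price, ZipCode} — all of the relation — so {AgentID, Price} is a candidate key.
{AgentID, ZipCode}⁺ = {AgentID, Bedrooms, City, ListDate, Price, ZipCode} — all of the relation — so {AgentID, ZipCode} is a candidate key.
{Price, ZipCode}⁺ = {AgentID, Bedrooms, City, ListDate, Price, ZipCode} — all of the relation — so {Price, ZipCode} is a candidate key.
No proper subset of any of these is a key, and no other minimal superkey exists.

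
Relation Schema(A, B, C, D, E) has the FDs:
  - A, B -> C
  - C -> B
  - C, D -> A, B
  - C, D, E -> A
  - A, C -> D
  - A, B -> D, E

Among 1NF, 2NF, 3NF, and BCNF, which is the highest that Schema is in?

Candidate keys: {A, B}, {A, C}, {C, D}. Prime attributes: {A, B, C, D}.
C -> B breaks BCNF: {C}⁺ = {B, C}, so {C} is not a superkey.
But every attribute on its right side ({B}) is prime, and the same holds for every other non-superkey FD, so 3NF still holds.

3NF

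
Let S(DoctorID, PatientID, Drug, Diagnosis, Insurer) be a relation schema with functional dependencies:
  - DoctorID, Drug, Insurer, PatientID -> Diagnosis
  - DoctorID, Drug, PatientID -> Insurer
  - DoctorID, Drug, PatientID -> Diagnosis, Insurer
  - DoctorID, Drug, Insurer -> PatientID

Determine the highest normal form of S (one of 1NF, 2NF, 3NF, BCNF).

Candidate keys: {DoctorID, Drug, Insurer}, {DoctorID, Drug, PatientID}. Prime attributes: {DoctorID, Drug, Insurer, PatientID}.
The left-hand side of every FD is a superkey, so BCNF is satisfied.

BCNF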